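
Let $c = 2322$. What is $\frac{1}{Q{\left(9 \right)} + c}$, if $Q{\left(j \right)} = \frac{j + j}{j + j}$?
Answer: $\frac{1}{2323} \approx 0.00043048$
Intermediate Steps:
$Q{\left(j \right)} = 1$ ($Q{\left(j \right)} = \frac{2 j}{2 j} = 2 j \frac{1}{2 j} = 1$)
$\frac{1}{Q{\left(9 \right)} + c} = \frac{1}{1 + 2322} = \frac{1}{2323}$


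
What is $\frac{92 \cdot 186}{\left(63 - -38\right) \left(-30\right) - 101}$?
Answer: $- \frac{552}{101} \approx -5.4653$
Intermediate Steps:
$\frac{92 \cdot 186}{\left(63 - -38\right) \left(-30\right) - 101} = \frac{17112}{\left(63 + 38\right) \left(-30\right) - 101} = \frac{17112}{101 \left(-30\right) - 101} = \frac{17112}{-3030 - 101} = \frac{17112}{-3131} = 17112 \left(- \frac{1}{3131}\right) = - \frac{552}{101}$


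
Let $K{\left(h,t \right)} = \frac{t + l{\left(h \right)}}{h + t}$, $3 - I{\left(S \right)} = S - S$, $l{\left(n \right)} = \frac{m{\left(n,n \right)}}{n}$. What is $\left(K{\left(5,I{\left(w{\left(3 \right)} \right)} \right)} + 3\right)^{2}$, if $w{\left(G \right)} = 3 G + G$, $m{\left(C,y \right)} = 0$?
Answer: $\frac{729}{64} \approx 11.391$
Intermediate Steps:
$l{\left(n \right)} = 0$ ($l{\left(n \right)} = \frac{0}{n} = 0$)
$w{\left(G \right)} = 4 G$
$I{\left(S \right)} = 3$ ($I{\left(S \right)} = 3 - \left(S - S\right) = 3 - 0 = 3 + 0 = 3$)
$K{\left(h,t \right)} = \frac{t}{h + t}$ ($K{\left(h,t \right)} = \frac{t + 0}{h + t} = \frac{t}{h + t}$)
$\left(K{\left(5,I{\left(w{\left(3 \right)} \right)} \right)} + 3\right)^{2} = \left(\frac{3}{5 + 3} + 3\right)^{2} = \left(\frac{3}{8} + 3\right)^{2} = \left(\frac{27}{8}\right)^{2} = \frac{729}{64}$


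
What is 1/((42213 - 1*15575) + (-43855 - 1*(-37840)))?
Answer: 1/20623 ≈ 4.8490e-5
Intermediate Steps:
1/((42213 - 1*15575) + (-43855 - 1*(-37840))) = 1/((42213 - 15575) + (-43855 + 37840)) = 1/(26638 - 6015) = 1/20623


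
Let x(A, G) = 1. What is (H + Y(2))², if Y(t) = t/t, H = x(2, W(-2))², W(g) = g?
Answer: 4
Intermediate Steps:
H = 1 (H = 1² = 1)
Y(t) = 1
(H + Y(2))² = (1 + 1)² = 2² = 4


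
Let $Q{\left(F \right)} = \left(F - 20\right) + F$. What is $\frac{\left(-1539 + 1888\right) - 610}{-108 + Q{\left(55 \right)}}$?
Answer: $\frac{29}{2} \approx 14.5$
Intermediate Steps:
$Q{\left(F \right)} = -20 + 2 F$ ($Q{\left(F \right)} = \left(-20 + F\right) + F = -20 + 2 F$)
$\frac{\left(-1539 + 1888\right) - 610}{-108 + Q{\left(55 \right)}} = \frac{\left(-1539 + 1888\right) - 610}{-108 + \left(-20 + 2 \cdot 55\right)} = \frac{349 - 610}{-108 + \left(-20 + 110\right)} = - \frac{261}{-108 + 90} = - \frac{261}{-18} = \left(-261\right) \left(- \frac{1}{18}\right) = \frac{29}{2}$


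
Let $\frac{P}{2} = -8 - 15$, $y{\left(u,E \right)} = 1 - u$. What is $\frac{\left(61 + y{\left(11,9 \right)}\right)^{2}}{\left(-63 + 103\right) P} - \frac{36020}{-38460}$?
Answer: $- \frac{1687883}{3538320} \approx -0.47703$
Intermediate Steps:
$P = -46$ ($P = 2 \left(-8 - 15\right) = 2 \left(-23\right) = -46$)
$\frac{\left(61 + y{\left(11,9 \right)}\right)^{2}}{\left(-63 + 103\right) P} - \frac{36020}{-38460} = \frac{\left(61 + \left(1 - 11\right)\right)^{2}}{\left(-63 + 103\right) \left(-46\right)} - \frac{36020}{-38460} = \frac{\left(61 + \left(1 - 11\right)\right)^{2}}{40 \left(-46\right)} - - \frac{1801}{1923} = \frac{\left(61 - 10\right)^{2}}{-1840} + \frac{1801}{1923} = 51^{2} \left(- \frac{1}{1840}\right) + \frac{1801}{1923} = 2601 \left(- \frac{1}{1840}\right) + \frac{1801}{1923} = - \frac{2601}{1840} + \frac{1801}{1923} = - \frac{1687883}{3538320}$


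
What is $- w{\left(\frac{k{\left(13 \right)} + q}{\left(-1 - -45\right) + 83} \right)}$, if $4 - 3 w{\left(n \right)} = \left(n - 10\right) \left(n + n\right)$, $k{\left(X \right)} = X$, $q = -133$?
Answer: $\frac{269084}{48387} \approx 5.5611$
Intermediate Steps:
$w{\left(n \right)} = \frac{4}{3} - \frac{2 n \left(-10 + n\right)}{3}$ ($w{\left(n \right)} = \frac{4}{3} - \frac{\left(n - 10\right) \left(n + n\right)}{3} = \frac{4}{3} - \frac{\left(-10 + n\right) 2 n}{3} = \frac{4}{3} - \frac{2 n \left(-10 + n\right)}{3}$)
$- w{\left(\frac{k{\left(13 \right)} + q}{\left(-1 - -45\right) + 83} \right)} = - (\frac{4}{3} - \frac{2 \left(\frac{13 - 133}{\left(-1 - -45\right) + 83}\right)^{2}}{3} + \frac{20 \frac{13 - 133}{\left(-1 - -45\right) + 83}}{3}) = - (\frac{4}{3} - \frac{2 \left(- \frac{120}{\left(-1 + 45\right) + 83}\right)^{2}}{3} + \frac{20 \left(- \frac{120}{\left(-1 + 45\right) + 83}\right)}{3}) = - (\frac{4}{3} - \frac{2 \left(- \frac{120}{44 + 83}\right)^{2}}{3} + \frac{20 \left(- \frac{120}{44 + 83}\right)}{3}) = - (\frac{4}{3} - \frac{2 \left(- \frac{120}{127}\right)^{2}}{3} + \frac{20 \left(- \frac{120}{127}\right)}{3}) = - (\frac{4}{3} - \frac{2 \left(\left(-120\right) \frac{1}{127}\right)^{2}}{3} + \frac{20 \left(\left(-120\right) \frac{1}{127}\right)}{3}) = - (\frac{4}{3} - \frac{2 \left(- \frac{120}{127}\right)^{2}}{3} + \frac{20}{3} \left(- \frac{120}{127}\right)) = - (\frac{4}{3} - \frac{9600}{16129} - \frac{800}{127}) = \left(-1\right) \left(- \frac{269084}{48387}\right) = \frac{269084}{48387}$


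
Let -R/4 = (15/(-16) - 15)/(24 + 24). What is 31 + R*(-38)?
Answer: -623/32 ≈ -19.469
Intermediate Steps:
R = 85/64 (R = -4*(15/(-16) - 15)/(24 + 24) = -4*(15*(-1/16) - 15)/48 = -4*(-15/16 - 15)/48 = -(-255)/(4*48) = -4*(-85/256) = 85/64 ≈ 1.3281)
31 + R*(-38) = 31 + (85/64)*(-38) = 31 - 1615/32 = -623/32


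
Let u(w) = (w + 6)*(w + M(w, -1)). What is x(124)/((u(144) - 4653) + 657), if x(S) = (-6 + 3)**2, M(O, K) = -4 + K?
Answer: 3/5618 ≈ 0.00053400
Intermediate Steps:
x(S) = 9 (x(S) = (-3)**2 = 9)
u(w) = (-5 + w)*(6 + w) (u(w) = (w + 6)*(w + (-4 - 1)) = (6 + w)*(w - 5) = (6 + w)*(-5 + w) = (-5 + w)*(6 + w))
x(124)/((u(144) - 4653) + 657) = 9/(((-30 + 144 + 144**2) - 4653) + 657) = 9/(((-30 + 144 + 20736) - 4653) + 657) = 9/((20850 - 4653) + 657) = 9/(16197 + 657) = 9/16854 = 9*(1/16854) = 3/5618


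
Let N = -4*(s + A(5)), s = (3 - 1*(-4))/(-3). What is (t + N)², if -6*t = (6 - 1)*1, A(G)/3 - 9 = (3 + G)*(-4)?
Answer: 323761/4 ≈ 80940.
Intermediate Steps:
A(G) = -9 - 12*G (A(G) = 27 + 3*((3 + G)*(-4)) = 27 + 3*(-12 - 4*G) = 27 + (-36 - 12*G) = -9 - 12*G)
s = -7/3 (s = (3 + 4)*(-⅓) = 7*(-⅓) = -7/3 ≈ -2.3333)
N = 856/3 (N = -4*(-7/3 + (-9 - 12*5)) = -4*(-7/3 + (-9 - 60)) = -4*(-7/3 - 69) = -4*(-214/3) = 856/3 ≈ 285.33)
t = -⅚ (t = -(6 - 1)/6 = -5/6 = -⅙*5 = -⅚ ≈ -0.83333)
(t + N)² = (-⅚ + 856/3)² = (569/2)² = 323761/4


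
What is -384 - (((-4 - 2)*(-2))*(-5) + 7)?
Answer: -331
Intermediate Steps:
-384 - (((-4 - 2)*(-2))*(-5) + 7) = -384 - (-6*(-2)*(-5) + 7) = -384 - (12*(-5) + 7) = -384 - (-60 + 7) = -384 - 1*(-53) = -384 + 53 = -331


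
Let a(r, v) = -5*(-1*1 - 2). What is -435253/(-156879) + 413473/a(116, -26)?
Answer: 21623919854/784395 ≈ 27568.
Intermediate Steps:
a(r, v) = 15 (a(r, v) = -5*(-1 - 2) = -5*(-3) = 15)
-435253/(-156879) + 413473/a(116, -26) = -435253/(-156879) + 413473/15 = -435253*(-1/156879) + 413473*(1/15) = 435253/156879 + 413473/15 = 21623919854/784395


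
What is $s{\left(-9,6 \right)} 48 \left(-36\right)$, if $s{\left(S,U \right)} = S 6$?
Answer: $93312$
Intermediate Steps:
$s{\left(S,U \right)} = 6 S$
$s{\left(-9,6 \right)} 48 \left(-36\right) = 6 \left(-9\right) 48 \left(-36\right) = \left(-54\right) 48 \left(-36\right) = \left(-2592\right) \left(-36\right) = 93312$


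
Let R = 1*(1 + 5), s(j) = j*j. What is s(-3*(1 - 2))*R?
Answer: 54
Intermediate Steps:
s(j) = j²
R = 6 (R = 1*6 = 6)
s(-3*(1 - 2))*R = (-3*(1 - 2))²*6 = (-3*(-1))²*6 = 3²*6 = 9*6 = 54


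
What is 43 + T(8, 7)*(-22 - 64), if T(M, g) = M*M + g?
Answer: -6063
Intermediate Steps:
T(M, g) = g + M**2 (T(M, g) = M**2 + g = g + M**2)
43 + T(8, 7)*(-22 - 64) = 43 + (7 + 8**2)*(-22 - 64) = 43 + (7 + 64)*(-86) = 43 + 71*(-86) = 43 - 6106 = -6063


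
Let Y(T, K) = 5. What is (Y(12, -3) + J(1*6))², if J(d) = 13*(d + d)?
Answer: 25921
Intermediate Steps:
J(d) = 26*d (J(d) = 13*(2*d) = 26*d)
(Y(12, -3) + J(1*6))² = (5 + 26*(1*6))² = (5 + 26*6)² = (5 + 156)² = 161² = 25921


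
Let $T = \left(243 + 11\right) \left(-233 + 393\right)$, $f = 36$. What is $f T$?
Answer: $1463040$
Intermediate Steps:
$T = 40640$ ($T = 254 \cdot 160 = 40640$)
$f T = 36 \cdot 40640 = 1463040$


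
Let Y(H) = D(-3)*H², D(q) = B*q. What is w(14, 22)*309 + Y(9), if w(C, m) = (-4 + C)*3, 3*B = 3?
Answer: 9027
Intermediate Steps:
B = 1 (B = (⅓)*3 = 1)
w(C, m) = -12 + 3*C
D(q) = q (D(q) = 1*q = q)
Y(H) = -3*H²
w(14, 22)*309 + Y(9) = (-12 + 3*14)*309 - 3*9² = (-12 + 42)*309 - 3*81 = 30*309 - 243 = 9270 - 243 = 9027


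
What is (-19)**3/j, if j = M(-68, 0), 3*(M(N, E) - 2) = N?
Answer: 20577/62 ≈ 331.89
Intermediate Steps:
M(N, E) = 2 + N/3
j = -62/3 (j = 2 + (1/3)*(-68) = 2 - 68/3 = -62/3 ≈ -20.667)
(-19)**3/j = (-19)**3/(-62/3) = -6859*(-3/62) = 20577/62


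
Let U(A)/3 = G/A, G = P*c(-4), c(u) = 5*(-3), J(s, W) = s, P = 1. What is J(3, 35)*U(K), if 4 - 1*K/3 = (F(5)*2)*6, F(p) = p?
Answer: 45/56 ≈ 0.80357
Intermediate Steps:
c(u) = -15
G = -15 (G = 1*(-15) = -15)
K = -168 (K = 12 - 3*5*2*6 = 12 - 30*6 = 12 - 3*60 = 12 - 180 = -168)
U(A) = -45/A (U(A) = 3*(-15/A) = -45/A)
J(3, 35)*U(K) = 3*(-45/(-168)) = 3*(-45*(-1/168)) = 3*(15/56) = 45/56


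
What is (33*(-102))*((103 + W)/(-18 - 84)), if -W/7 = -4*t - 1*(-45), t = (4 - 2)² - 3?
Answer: -6072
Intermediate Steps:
t = 1 (t = 2² - 3 = 4 - 3 = 1)
W = -287 (W = -7*(-4*1 - 1*(-45)) = -7*(-4 + 45) = -7*41 = -287)
(33*(-102))*((103 + W)/(-18 - 84)) = (33*(-102))*((103 - 287)/(-18 - 84)) = -(-619344)/(-102) = -(-619344)*(-1)/102 = -3366*92/51 = -6072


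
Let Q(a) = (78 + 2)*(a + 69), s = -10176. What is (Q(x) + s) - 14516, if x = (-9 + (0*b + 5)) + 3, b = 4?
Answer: -19252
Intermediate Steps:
x = -1 (x = (-9 + (0*4 + 5)) + 3 = (-9 + (0 + 5)) + 3 = (-9 + 5) + 3 = -4 + 3 = -1)
Q(a) = 5520 + 80*a (Q(a) = 80*(69 + a) = 5520 + 80*a)
(Q(x) + s) - 14516 = ((5520 + 80*(-1)) - 10176) - 14516 = ((5520 - 80) - 10176) - 14516 = (5440 - 10176) - 14516 = -4736 - 14516 = -19252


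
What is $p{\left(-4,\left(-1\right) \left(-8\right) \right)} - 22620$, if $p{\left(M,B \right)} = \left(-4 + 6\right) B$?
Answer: $-22604$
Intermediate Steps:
$p{\left(M,B \right)} = 2 B$
$p{\left(-4,\left(-1\right) \left(-8\right) \right)} - 22620 = 2 \left(\left(-1\right) \left(-8\right)\right) - 22620 = 2 \cdot 8 - 22620 = 16 - 22620 = -22604$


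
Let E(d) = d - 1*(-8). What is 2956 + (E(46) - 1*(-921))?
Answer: 3931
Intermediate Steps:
E(d) = 8 + d (E(d) = d + 8 = 8 + d)
2956 + (E(46) - 1*(-921)) = 2956 + ((8 + 46) - 1*(-921)) = 2956 + (54 + 921) = 2956 + 975 = 3931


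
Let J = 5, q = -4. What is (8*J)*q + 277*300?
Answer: 82940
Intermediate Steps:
(8*J)*q + 277*300 = (8*5)*(-4) + 277*300 = 40*(-4) + 83100 = -160 + 83100 = 82940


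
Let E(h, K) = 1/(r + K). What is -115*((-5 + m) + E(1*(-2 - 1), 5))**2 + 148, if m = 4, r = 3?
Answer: 3837/64 ≈ 59.953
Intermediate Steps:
E(h, K) = 1/(3 + K)
-115*((-5 + m) + E(1*(-2 - 1), 5))**2 + 148 = -115*((-5 + 4) + 1/(3 + 5))**2 + 148 = -115*(-1 + 1/8)**2 + 148 = -115*(-7/8)**2 + 148 = -115*49/64 + 148 = -5635/64 + 148 = 3837/64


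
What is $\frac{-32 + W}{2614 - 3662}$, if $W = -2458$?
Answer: $\frac{1245}{524} \approx 2.376$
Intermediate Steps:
$\frac{-32 + W}{2614 - 3662} = \frac{-32 - 2458}{2614 - 3662} = - \frac{2490}{-1048} = \left(-2490\right) \left(- \frac{1}{1048}\right) = \frac{1245}{524}$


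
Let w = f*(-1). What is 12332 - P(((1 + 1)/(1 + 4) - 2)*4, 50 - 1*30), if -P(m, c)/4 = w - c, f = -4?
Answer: 12268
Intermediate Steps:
w = 4 (w = -4*(-1) = 4)
P(m, c) = -16 + 4*c (P(m, c) = -4*(4 - c) = -16 + 4*c)
12332 - P(((1 + 1)/(1 + 4) - 2)*4, 50 - 1*30) = 12332 - (-16 + 4*(50 - 1*30)) = 12332 - (-16 + 4*(50 - 30)) = 12332 - (-16 + 4*20) = 12332 - (-16 + 80) = 12332 - 1*64 = 12332 - 64 = 12268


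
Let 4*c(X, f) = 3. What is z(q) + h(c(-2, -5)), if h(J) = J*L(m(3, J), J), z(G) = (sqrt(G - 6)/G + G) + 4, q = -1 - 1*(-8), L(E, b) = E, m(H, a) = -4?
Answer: 57/7 ≈ 8.1429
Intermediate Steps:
c(X, f) = 3/4 (c(X, f) = (1/4)*3 = 3/4)
q = 7 (q = -1 + 8 = 7)
z(G) = 4 + G + sqrt(-6 + G)/G (z(G) = (sqrt(-6 + G)/G + G) + 4 = (G + sqrt(-6 + G)/G) + 4 = 4 + G + sqrt(-6 + G)/G)
h(J) = -4*J (h(J) = J*(-4) = -4*J)
z(q) + h(c(-2, -5)) = (4 + 7 + sqrt(-6 + 7)/7) - 4*3/4 = (4 + 7 + sqrt(1)/7) - 3 = (4 + 7 + (1/7)*1) - 3 = (4 + 7 + 1/7) - 3 = 78/7 - 3 = 57/7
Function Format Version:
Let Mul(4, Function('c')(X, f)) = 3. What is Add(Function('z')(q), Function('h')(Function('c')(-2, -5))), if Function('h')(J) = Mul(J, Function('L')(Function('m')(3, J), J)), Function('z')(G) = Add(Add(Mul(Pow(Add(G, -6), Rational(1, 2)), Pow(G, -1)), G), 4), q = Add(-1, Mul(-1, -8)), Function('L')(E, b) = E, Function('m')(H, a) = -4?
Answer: Rational(57, 7) ≈ 8.1429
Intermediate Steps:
Function('c')(X, f) = Rational(3, 4) (Function('c')(X, f) = Mul(Rational(1, 4), 3) = Rational(3, 4))
q = 7 (q = Add(-1, 8) = 7)
Function('z')(G) = Add(4, G, Mul(Pow(G, -1), Pow(Add(-6, G), Rational(1, 2)))) (Function('z')(G) = Add(Add(Mul(Pow(Add(-6, G), Rational(1, 2)), Pow(G, -1)), G), 4) = Add(Add(Mul(Pow(G, -1), Pow(Add(-6, G), Rational(1, 2))), G), 4) = Add(Add(G, Mul(Pow(G, -1), Pow(Add(-6, G), Rational(1, 2)))), 4) = Add(4, G, Mul(Pow(G, -1), Pow(Add(-6, G), Rational(1, 2)))))
Function('h')(J) = Mul(-4, J) (Function('h')(J) = Mul(J, -4) = Mul(-4, J))
Add(Function('z')(q), Function('h')(Function('c')(-2, -5))) = Add(Add(4, 7, Mul(Pow(7, -1), Pow(Add(-6, 7), Rational(1, 2)))), Mul(-4, Rational(3, 4))) = Add(Add(4, 7, Mul(Rational(1, 7), Pow(1, Rational(1, 2)))), -3) = Add(Add(4, 7, Mul(Rational(1, 7), 1)), -3) = Add(Add(4, 7, Rational(1, 7)), -3) = Add(Rational(78, 7), -3) = Rational(57, 7)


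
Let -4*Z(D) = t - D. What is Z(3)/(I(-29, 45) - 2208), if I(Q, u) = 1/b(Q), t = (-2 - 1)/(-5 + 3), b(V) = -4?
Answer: -3/17666 ≈ -0.00016982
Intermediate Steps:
t = 3/2 (t = -3/(-2) = -3*(-½) = 3/2 ≈ 1.5000)
I(Q, u) = -¼ (I(Q, u) = 1/(-4) = -¼)
Z(D) = -3/8 + D/4 (Z(D) = -(3/2 - D)/4 = -3/8 + D/4)
Z(3)/(I(-29, 45) - 2208) = (-3/8 + (¼)*3)/(-¼ - 2208) = (-3/8 + ¾)/(-8833/4) = -4/8833*3/8 = -3/17666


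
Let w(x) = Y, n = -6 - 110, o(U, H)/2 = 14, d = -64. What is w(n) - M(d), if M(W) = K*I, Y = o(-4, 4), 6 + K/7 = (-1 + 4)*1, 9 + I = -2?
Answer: -203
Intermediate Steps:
I = -11 (I = -9 - 2 = -11)
K = -21 (K = -42 + 7*((-1 + 4)*1) = -42 + 7*(3*1) = -42 + 7*3 = -42 + 21 = -21)
o(U, H) = 28 (o(U, H) = 2*14 = 28)
n = -116
Y = 28
w(x) = 28
M(W) = 231 (M(W) = -21*(-11) = 231)
w(n) - M(d) = 28 - 1*231 = 28 - 231 = -203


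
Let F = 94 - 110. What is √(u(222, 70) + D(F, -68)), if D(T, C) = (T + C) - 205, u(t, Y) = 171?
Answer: I*√118 ≈ 10.863*I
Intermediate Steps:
F = -16
D(T, C) = -205 + C + T (D(T, C) = (C + T) - 205 = -205 + C + T)
√(u(222, 70) + D(F, -68)) = √(171 + (-205 - 68 - 16)) = √(171 - 289) = √(-118) = I*√118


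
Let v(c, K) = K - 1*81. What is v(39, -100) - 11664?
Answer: -11845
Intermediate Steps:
v(c, K) = -81 + K (v(c, K) = K - 81 = -81 + K)
v(39, -100) - 11664 = (-81 - 100) - 11664 = -181 - 11664 = -11845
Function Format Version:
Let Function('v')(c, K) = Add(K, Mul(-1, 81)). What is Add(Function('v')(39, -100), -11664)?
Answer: -11845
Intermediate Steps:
Function('v')(c, K) = Add(-81, K) (Function('v')(c, K) = Add(K, -81) = Add(-81, K))
Add(Function('v')(39, -100), -11664) = Add(Add(-81, -100), -11664) = Add(-181, -11664) = -11845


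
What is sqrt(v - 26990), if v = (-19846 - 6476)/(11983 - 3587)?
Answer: 29*I*sqrt(565642718)/4198 ≈ 164.3*I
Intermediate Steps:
v = -13161/4198 (v = -26322/8396 = -26322*1/8396 = -13161/4198 ≈ -3.1351)
sqrt(v - 26990) = sqrt(-13161/4198 - 26990) = sqrt(-113317181/4198) = 29*I*sqrt(565642718)/4198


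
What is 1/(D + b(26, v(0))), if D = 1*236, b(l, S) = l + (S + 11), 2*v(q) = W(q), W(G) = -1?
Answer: 2/545 ≈ 0.0036697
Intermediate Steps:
v(q) = -½ (v(q) = (½)*(-1) = -½)
b(l, S) = 11 + S + l (b(l, S) = l + (11 + S) = 11 + S + l)
D = 236
1/(D + b(26, v(0))) = 1/(236 + (11 - ½ + 26)) = 1/(236 + 73/2) = 1/(545/2) = 2/545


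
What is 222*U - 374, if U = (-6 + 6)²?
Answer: -374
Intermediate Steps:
U = 0 (U = 0² = 0)
222*U - 374 = 222*0 - 374 = 0 - 374 = -374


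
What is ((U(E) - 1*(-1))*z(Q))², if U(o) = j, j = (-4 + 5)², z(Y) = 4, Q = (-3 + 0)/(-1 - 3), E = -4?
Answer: 64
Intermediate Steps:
Q = ¾ (Q = -3/(-4) = -3*(-¼) = ¾ ≈ 0.75000)
j = 1 (j = 1² = 1)
U(o) = 1
((U(E) - 1*(-1))*z(Q))² = ((1 - 1*(-1))*4)² = ((1 + 1)*4)² = (2*4)² = 8² = 64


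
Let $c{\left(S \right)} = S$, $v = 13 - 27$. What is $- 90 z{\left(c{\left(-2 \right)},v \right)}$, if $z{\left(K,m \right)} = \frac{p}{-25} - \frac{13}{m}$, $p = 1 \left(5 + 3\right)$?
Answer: $- \frac{1917}{35} \approx -54.771$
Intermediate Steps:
$v = -14$
$p = 8$ ($p = 1 \cdot 8 = 8$)
$z{\left(K,m \right)} = - \frac{8}{25} - \frac{13}{m}$ ($z{\left(K,m \right)} = \frac{8}{-25} - \frac{13}{m} = 8 \left(- \frac{1}{25}\right) - \frac{13}{m} = - \frac{8}{25} - \frac{13}{m}$)
$- 90 z{\left(c{\left(-2 \right)},v \right)} = - 90 \left(- \frac{8}{25} - \frac{13}{-14}\right) = - 90 \left(- \frac{8}{25} - - \frac{13}{14}\right) = - 90 \left(- \frac{8}{25} + \frac{13}{14}\right) = \left(-90\right) \frac{213}{350} = - \frac{1917}{35}$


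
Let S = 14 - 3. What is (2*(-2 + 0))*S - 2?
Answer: -46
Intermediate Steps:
S = 11
(2*(-2 + 0))*S - 2 = (2*(-2 + 0))*11 - 2 = (2*(-2))*11 - 2 = -4*11 - 2 = -44 - 2 = -46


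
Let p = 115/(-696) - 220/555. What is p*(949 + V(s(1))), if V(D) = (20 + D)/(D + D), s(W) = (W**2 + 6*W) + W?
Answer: -18334263/34336 ≈ -533.97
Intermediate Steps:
s(W) = W**2 + 7*W
p = -4821/8584 (p = 115*(-1/696) - 220*1/555 = -115/696 - 44/111 = -4821/8584 ≈ -0.56163)
V(D) = (20 + D)/(2*D) (V(D) = (20 + D)/((2*D)) = (20 + D)*(1/(2*D)) = (20 + D)/(2*D))
p*(949 + V(s(1))) = -4821*(949 + (20 + 1*(7 + 1))/(2*((1*(7 + 1)))))/8584 = -4821*(949 + (20 + 1*8)/(2*((1*8))))/8584 = -4821*(949 + (1/2)*(20 + 8)/8)/8584 = -4821*(949 + (1/2)*(1/8)*28)/8584 = -4821*(949 + 7/4)/8584 = -4821/8584*3803/4 = -18334263/34336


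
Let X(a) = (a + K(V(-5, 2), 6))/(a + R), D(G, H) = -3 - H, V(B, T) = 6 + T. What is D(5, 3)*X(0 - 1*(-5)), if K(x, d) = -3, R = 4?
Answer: -4/3 ≈ -1.3333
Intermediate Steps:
X(a) = (-3 + a)/(4 + a) (X(a) = (a - 3)/(a + 4) = (-3 + a)/(4 + a))
D(5, 3)*X(0 - 1*(-5)) = (-3 - 1*3)*((-3 + (0 - 1*(-5)))/(4 + (0 - 1*(-5)))) = (-3 - 3)*((-3 + (0 + 5))/(4 + (0 + 5))) = -6*(-3 + 5)/(4 + 5) = -6*2/9 = -4/3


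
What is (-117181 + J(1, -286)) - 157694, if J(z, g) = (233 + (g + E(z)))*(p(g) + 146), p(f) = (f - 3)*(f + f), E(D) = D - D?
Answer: -9043937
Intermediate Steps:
E(D) = 0
p(f) = 2*f*(-3 + f) (p(f) = (-3 + f)*(2*f) = 2*f*(-3 + f))
J(z, g) = (146 + 2*g*(-3 + g))*(233 + g) (J(z, g) = (233 + (g + 0))*(2*g*(-3 + g) + 146) = (233 + g)*(146 + 2*g*(-3 + g)) = (146 + 2*g*(-3 + g))*(233 + g))
(-117181 + J(1, -286)) - 157694 = (-117181 + (34018 - 1252*(-286) + 2*(-286)³ + 460*(-286)²)) - 157694 = (-117181 + (34018 + 358072 + 2*(-23393656) + 460*81796)) - 157694 = (-117181 + (34018 + 358072 - 46787312 + 37626160)) - 157694 = (-117181 - 8769062) - 157694 = -8886243 - 157694 = -9043937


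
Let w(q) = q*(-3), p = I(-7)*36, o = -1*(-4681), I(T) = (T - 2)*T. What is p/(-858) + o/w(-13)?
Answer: 50357/429 ≈ 117.38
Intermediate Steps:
I(T) = T*(-2 + T) (I(T) = (-2 + T)*T = T*(-2 + T))
o = 4681
p = 2268 (p = -7*(-2 - 7)*36 = -7*(-9)*36 = 63*36 = 2268)
w(q) = -3*q
p/(-858) + o/w(-13) = 2268/(-858) + 4681/((-3*(-13))) = 2268*(-1/858) + 4681/39 = -378/143 + 4681*(1/39) = -378/143 + 4681/39 = 50357/429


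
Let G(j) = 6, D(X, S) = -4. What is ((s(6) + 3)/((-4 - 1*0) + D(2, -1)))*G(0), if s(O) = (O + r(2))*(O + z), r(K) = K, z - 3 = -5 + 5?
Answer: -225/4 ≈ -56.250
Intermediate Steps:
z = 3 (z = 3 + (-5 + 5) = 3 + 0 = 3)
s(O) = (2 + O)*(3 + O) (s(O) = (O + 2)*(O + 3) = (2 + O)*(3 + O))
((s(6) + 3)/((-4 - 1*0) + D(2, -1)))*G(0) = (((6 + 6² + 5*6) + 3)/((-4 - 1*0) - 4))*6 = (((6 + 36 + 30) + 3)/((-4 + 0) - 4))*6 = ((72 + 3)/(-4 - 4))*6 = (75/(-8))*6 = (75*(-⅛))*6 = -75/8*6 = -225/4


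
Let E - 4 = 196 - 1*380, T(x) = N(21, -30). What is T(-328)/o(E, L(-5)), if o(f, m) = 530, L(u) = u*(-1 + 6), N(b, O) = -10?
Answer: -1/53 ≈ -0.018868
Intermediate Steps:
T(x) = -10
L(u) = 5*u (L(u) = u*5 = 5*u)
E = -180 (E = 4 + (196 - 1*380) = 4 + (196 - 380) = 4 - 184 = -180)
T(-328)/o(E, L(-5)) = -10/530 = -10*1/530 = -1/53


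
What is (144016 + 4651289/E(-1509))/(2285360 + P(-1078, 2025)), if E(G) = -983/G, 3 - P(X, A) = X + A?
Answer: 7160362829/2245580928 ≈ 3.1886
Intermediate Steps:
P(X, A) = 3 - A - X (P(X, A) = 3 - (X + A) = 3 - (A + X) = 3 + (-A - X) = 3 - A - X)
(144016 + 4651289/E(-1509))/(2285360 + P(-1078, 2025)) = (144016 + 4651289/((-983/(-1509))))/(2285360 + (3 - 1*2025 - 1*(-1078))) = (144016 + 4651289/((-983*(-1/1509))))/(2285360 + (3 - 2025 + 1078)) = (144016 + 4651289/(983/1509))/(2285360 - 944) = (144016 + 4651289*(1509/983))/2284416 = (144016 + 7018795101/983)*(1/2284416) = (7160362829/983)*(1/2284416) = 7160362829/2245580928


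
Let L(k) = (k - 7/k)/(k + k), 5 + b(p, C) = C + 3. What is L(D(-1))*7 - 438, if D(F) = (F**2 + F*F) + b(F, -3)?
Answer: -3935/9 ≈ -437.22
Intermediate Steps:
b(p, C) = -2 + C (b(p, C) = -5 + (C + 3) = -5 + (3 + C) = -2 + C)
D(F) = -5 + 2*F**2 (D(F) = (F**2 + F*F) + (-2 - 3) = (F**2 + F**2) - 5 = 2*F**2 - 5 = -5 + 2*F**2)
L(k) = (k - 7/k)/(2*k) (L(k) = (k - 7/k)/((2*k)) = (k - 7/k)*(1/(2*k)) = (k - 7/k)/(2*k))
L(D(-1))*7 - 438 = ((-7 + (-5 + 2*(-1)**2)**2)/(2*(-5 + 2*(-1)**2)**2))*7 - 438 = ((-7 + (-5 + 2*1)**2)/(2*(-5 + 2*1)**2))*7 - 438 = ((-7 + (-5 + 2)**2)/(2*(-5 + 2)**2))*7 - 438 = ((1/2)*(-7 + (-3)**2)/(-3)**2)*7 - 438 = ((1/2)*(1/9)*(-7 + 9))*7 - 438 = ((1/2)*(1/9)*2)*7 - 438 = (1/9)*7 - 438 = 7/9 - 438 = -3935/9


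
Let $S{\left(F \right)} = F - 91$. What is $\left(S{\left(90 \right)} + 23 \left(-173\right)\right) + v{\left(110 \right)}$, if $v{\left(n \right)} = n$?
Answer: $-3870$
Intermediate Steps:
$S{\left(F \right)} = -91 + F$ ($S{\left(F \right)} = F - 91 = -91 + F$)
$\left(S{\left(90 \right)} + 23 \left(-173\right)\right) + v{\left(110 \right)} = \left(\left(-91 + 90\right) + 23 \left(-173\right)\right) + 110 = \left(-1 - 3979\right) + 110 = -3980 + 110 = -3870$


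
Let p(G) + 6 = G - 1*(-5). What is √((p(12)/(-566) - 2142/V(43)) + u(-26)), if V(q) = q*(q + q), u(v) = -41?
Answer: I*√24640481154/24338 ≈ 6.4497*I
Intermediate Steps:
p(G) = -1 + G (p(G) = -6 + (G - 1*(-5)) = -6 + (G + 5) = -6 + (5 + G) = -1 + G)
V(q) = 2*q² (V(q) = q*(2*q) = 2*q²)
√((p(12)/(-566) - 2142/V(43)) + u(-26)) = √(((-1 + 12)/(-566) - 2142/(2*43²)) - 41) = √((11*(-1/566) - 2142/(2*1849)) - 41) = √((-11/566 - 2142/3698) - 41) = √((-11/566 - 2142*1/3698) - 41) = √((-11/566 - 1071/1849) - 41) = √(-626525/1046534 - 41) = √(-43534419/1046534) = I*√24640481154/24338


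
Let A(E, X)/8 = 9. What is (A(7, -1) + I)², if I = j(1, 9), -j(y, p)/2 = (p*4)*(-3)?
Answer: 82944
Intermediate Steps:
j(y, p) = 24*p (j(y, p) = -2*p*4*(-3) = -2*4*p*(-3) = -(-24)*p = 24*p)
A(E, X) = 72 (A(E, X) = 8*9 = 72)
I = 216 (I = 24*9 = 216)
(A(7, -1) + I)² = (72 + 216)² = 288² = 82944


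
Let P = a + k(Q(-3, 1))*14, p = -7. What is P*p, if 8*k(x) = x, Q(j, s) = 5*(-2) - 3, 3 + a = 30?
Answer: -119/4 ≈ -29.750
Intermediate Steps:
a = 27 (a = -3 + 30 = 27)
Q(j, s) = -13 (Q(j, s) = -10 - 3 = -13)
k(x) = x/8
P = 17/4 (P = 27 + ((⅛)*(-13))*14 = 27 - 13/8*14 = 27 - 91/4 = 17/4 ≈ 4.2500)
P*p = (17/4)*(-7) = -119/4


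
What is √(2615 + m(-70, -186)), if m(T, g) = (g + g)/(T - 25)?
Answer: √23635715/95 ≈ 51.175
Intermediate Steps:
m(T, g) = 2*g/(-25 + T) (m(T, g) = (2*g)/(-25 + T) = 2*g/(-25 + T))
√(2615 + m(-70, -186)) = √(2615 + 2*(-186)/(-25 - 70)) = √(2615 + 2*(-186)/(-95)) = √(2615 + 2*(-186)*(-1/95)) = √(2615 + 372/95) = √(248797/95) = √23635715/95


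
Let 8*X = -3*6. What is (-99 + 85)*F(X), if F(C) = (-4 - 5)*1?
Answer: 126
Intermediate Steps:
X = -9/4 (X = (-3*6)/8 = (⅛)*(-18) = -9/4 ≈ -2.2500)
F(C) = -9 (F(C) = -9*1 = -9)
(-99 + 85)*F(X) = (-99 + 85)*(-9) = -14*(-9) = 126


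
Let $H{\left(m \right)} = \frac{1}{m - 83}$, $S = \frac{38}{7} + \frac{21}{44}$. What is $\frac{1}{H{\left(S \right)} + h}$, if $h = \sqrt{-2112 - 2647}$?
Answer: $- \frac{7313460}{2683243388839} - \frac{563825025 i \sqrt{4759}}{2683243388839} \approx -2.7256 \cdot 10^{-6} - 0.014496 i$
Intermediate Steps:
$h = i \sqrt{4759}$ ($h = \sqrt{-4759} = i \sqrt{4759} \approx 68.985 i$)
$S = \frac{1819}{308}$ ($S = 38 \cdot \frac{1}{7} + 21 \cdot \frac{1}{44} = \frac{38}{7} + \frac{21}{44} = \frac{1819}{308} \approx 5.9058$)
$H{\left(m \right)} = \frac{1}{-83 + m}$
$\frac{1}{H{\left(S \right)} + h} = \frac{1}{\frac{1}{-83 + \frac{1819}{308}} + i \sqrt{4759}} = \frac{1}{\frac{1}{- \frac{23745}{308}} + i \sqrt{4759}} = \frac{1}{- \frac{308}{23745} + i \sqrt{4759}}$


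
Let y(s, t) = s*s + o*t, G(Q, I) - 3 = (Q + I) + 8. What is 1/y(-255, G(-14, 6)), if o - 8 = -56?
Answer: 1/64881 ≈ 1.5413e-5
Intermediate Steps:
o = -48 (o = 8 - 56 = -48)
G(Q, I) = 11 + I + Q (G(Q, I) = 3 + ((Q + I) + 8) = 3 + ((I + Q) + 8) = 3 + (8 + I + Q) = 11 + I + Q)
y(s, t) = s² - 48*t (y(s, t) = s*s - 48*t = s² - 48*t)
1/y(-255, G(-14, 6)) = 1/((-255)² - 48*(11 + 6 - 14)) = 1/(65025 - 48*3) = 1/(65025 - 144) = 1/64881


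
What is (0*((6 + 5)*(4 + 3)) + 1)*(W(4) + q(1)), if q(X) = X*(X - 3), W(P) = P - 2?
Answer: 0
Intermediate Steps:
W(P) = -2 + P
q(X) = X*(-3 + X)
(0*((6 + 5)*(4 + 3)) + 1)*(W(4) + q(1)) = (0*((6 + 5)*(4 + 3)) + 1)*((-2 + 4) + 1*(-3 + 1)) = (0*(11*7) + 1)*(2 + 1*(-2)) = (0*77 + 1)*(2 - 2) = (0 + 1)*0 = 1*0 = 0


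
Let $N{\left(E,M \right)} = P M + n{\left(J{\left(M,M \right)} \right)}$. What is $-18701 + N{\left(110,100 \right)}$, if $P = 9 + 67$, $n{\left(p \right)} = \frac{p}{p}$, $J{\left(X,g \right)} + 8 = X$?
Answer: $-11100$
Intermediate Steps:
$J{\left(X,g \right)} = -8 + X$
$n{\left(p \right)} = 1$
$P = 76$
$N{\left(E,M \right)} = 1 + 76 M$ ($N{\left(E,M \right)} = 76 M + 1 = 1 + 76 M$)
$-18701 + N{\left(110,100 \right)} = -18701 + \left(1 + 76 \cdot 100\right) = -18701 + \left(1 + 7600\right) = -18701 + 7601 = -11100$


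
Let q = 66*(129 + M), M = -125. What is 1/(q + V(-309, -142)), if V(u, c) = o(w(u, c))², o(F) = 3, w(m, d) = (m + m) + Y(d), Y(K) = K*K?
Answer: 1/273 ≈ 0.0036630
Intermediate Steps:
Y(K) = K²
w(m, d) = d² + 2*m (w(m, d) = (m + m) + d² = 2*m + d² = d² + 2*m)
V(u, c) = 9 (V(u, c) = 3² = 9)
q = 264 (q = 66*(129 - 125) = 66*4 = 264)
1/(q + V(-309, -142)) = 1/(264 + 9) = 1/273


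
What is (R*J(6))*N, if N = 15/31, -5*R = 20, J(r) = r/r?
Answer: -60/31 ≈ -1.9355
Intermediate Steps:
J(r) = 1
R = -4 (R = -⅕*20 = -4)
N = 15/31 (N = 15*(1/31) = 15/31 ≈ 0.48387)
(R*J(6))*N = -4*1*(15/31) = -4*15/31 = -60/31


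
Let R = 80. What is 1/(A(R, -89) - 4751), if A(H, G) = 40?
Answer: -1/4711 ≈ -0.00021227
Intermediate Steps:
1/(A(R, -89) - 4751) = 1/(40 - 4751) = 1/(-4711) = -1/4711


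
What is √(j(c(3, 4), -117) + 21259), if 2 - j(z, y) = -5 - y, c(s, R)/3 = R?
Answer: √21149 ≈ 145.43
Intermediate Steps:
c(s, R) = 3*R
j(z, y) = 7 + y (j(z, y) = 2 - (-5 - y) = 2 + (5 + y) = 7 + y)
√(j(c(3, 4), -117) + 21259) = √((7 - 117) + 21259) = √(-110 + 21259) = √21149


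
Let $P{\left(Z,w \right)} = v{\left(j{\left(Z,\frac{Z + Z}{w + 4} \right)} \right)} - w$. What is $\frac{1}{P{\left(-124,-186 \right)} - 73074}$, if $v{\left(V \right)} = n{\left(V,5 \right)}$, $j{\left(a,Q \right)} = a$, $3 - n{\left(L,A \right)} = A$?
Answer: $- \frac{1}{72890} \approx -1.3719 \cdot 10^{-5}$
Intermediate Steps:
$n{\left(L,A \right)} = 3 - A$
$v{\left(V \right)} = -2$ ($v{\left(V \right)} = 3 - 5 = -2$)
$P{\left(Z,w \right)} = -2 - w$
$\frac{1}{P{\left(-124,-186 \right)} - 73074} = \frac{1}{\left(-2 - -186\right) - 73074} = \frac{1}{\left(-2 + 186\right) - 73074} = \frac{1}{184 - 73074} = \frac{1}{-72890} = - \frac{1}{72890}$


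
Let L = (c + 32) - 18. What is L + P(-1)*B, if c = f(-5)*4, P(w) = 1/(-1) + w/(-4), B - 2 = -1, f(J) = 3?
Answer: 101/4 ≈ 25.250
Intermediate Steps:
B = 1 (B = 2 - 1 = 1)
P(w) = -1 - w/4 (P(w) = 1*(-1) + w*(-¼) = -1 - w/4)
c = 12 (c = 3*4 = 12)
L = 26 (L = (12 + 32) - 18 = 44 - 18 = 26)
L + P(-1)*B = 26 + (-1 - ¼*(-1))*1 = 26 + (-1 + ¼)*1 = 26 - ¾*1 = 26 - ¾ = 101/4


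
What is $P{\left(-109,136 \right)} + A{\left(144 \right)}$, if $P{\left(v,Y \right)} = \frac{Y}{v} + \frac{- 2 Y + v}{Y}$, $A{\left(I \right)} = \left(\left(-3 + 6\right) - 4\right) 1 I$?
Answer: $- \frac{2194681}{14824} \approx -148.05$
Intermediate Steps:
$A{\left(I \right)} = - I$ ($A{\left(I \right)} = \left(3 - 4\right) 1 I = \left(-1\right) 1 I = - I$)
$P{\left(v,Y \right)} = \frac{Y}{v} + \frac{v - 2 Y}{Y}$
$P{\left(-109,136 \right)} + A{\left(144 \right)} = \left(-2 + \frac{136}{-109} - \frac{109}{136}\right) - 144 = \left(-2 + 136 \left(- \frac{1}{109}\right) - \frac{109}{136}\right) - 144 = \left(-2 - \frac{136}{109} - \frac{109}{136}\right) - 144 = - \frac{60025}{14824} - 144 = - \frac{2194681}{14824}$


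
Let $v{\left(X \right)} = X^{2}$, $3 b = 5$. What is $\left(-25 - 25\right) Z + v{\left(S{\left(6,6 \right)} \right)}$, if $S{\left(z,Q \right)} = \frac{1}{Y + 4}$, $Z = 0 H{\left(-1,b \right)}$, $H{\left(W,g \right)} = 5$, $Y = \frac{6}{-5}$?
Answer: $\frac{25}{196} \approx 0.12755$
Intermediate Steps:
$Y = - \frac{6}{5}$ ($Y = 6 \left(- \frac{1}{5}\right) = - \frac{6}{5} \approx -1.2$)
$b = \frac{5}{3}$ ($b = \frac{1}{3} \cdot 5 = \frac{5}{3} \approx 1.6667$)
$Z = 0$ ($Z = 0 \cdot 5 = 0$)
$S{\left(z,Q \right)} = \frac{5}{14}$ ($S{\left(z,Q \right)} = \frac{1}{- \frac{6}{5} + 4} = \frac{1}{\frac{14}{5}} = \frac{5}{14}$)
$\left(-25 - 25\right) Z + v{\left(S{\left(6,6 \right)} \right)} = \left(-25 - 25\right) 0 + \left(\frac{5}{14}\right)^{2} = \left(-50\right) 0 + \frac{25}{196} = 0 + \frac{25}{196} = \frac{25}{196}$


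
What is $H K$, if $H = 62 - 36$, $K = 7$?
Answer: $182$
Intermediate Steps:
$H = 26$
$H K = 26 \cdot 7 = 182$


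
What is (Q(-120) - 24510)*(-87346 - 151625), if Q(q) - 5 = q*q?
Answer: 2414801955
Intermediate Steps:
Q(q) = 5 + q**2 (Q(q) = 5 + q*q = 5 + q**2)
(Q(-120) - 24510)*(-87346 - 151625) = ((5 + (-120)**2) - 24510)*(-87346 - 151625) = ((5 + 14400) - 24510)*(-238971) = (14405 - 24510)*(-238971) = -10105*(-238971) = 2414801955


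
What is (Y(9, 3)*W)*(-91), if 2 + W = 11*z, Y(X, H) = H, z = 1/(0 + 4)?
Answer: -819/4 ≈ -204.75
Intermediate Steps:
z = 1/4 ≈ 0.25000
W = 3/4 (W = -2 + 11*(1/4) = -2 + 11/4 = 3/4 ≈ 0.75000)
(Y(9, 3)*W)*(-91) = (3*(3/4))*(-91) = (9/4)*(-91) = -819/4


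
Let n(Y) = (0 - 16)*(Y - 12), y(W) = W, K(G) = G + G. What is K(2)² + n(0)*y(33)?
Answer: 6352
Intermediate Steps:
K(G) = 2*G
n(Y) = 192 - 16*Y (n(Y) = -16*(-12 + Y) = 192 - 16*Y)
K(2)² + n(0)*y(33) = (2*2)² + (192 - 16*0)*33 = 4² + (192 + 0)*33 = 16 + 192*33 = 16 + 6336 = 6352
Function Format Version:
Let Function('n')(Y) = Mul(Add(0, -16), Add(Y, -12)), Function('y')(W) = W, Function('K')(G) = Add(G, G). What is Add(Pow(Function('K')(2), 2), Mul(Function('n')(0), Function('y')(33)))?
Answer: 6352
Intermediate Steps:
Function('K')(G) = Mul(2, G)
Function('n')(Y) = Add(192, Mul(-16, Y)) (Function('n')(Y) = Mul(-16, Add(-12, Y)) = Add(192, Mul(-16, Y)))
Add(Pow(Function('K')(2), 2), Mul(Function('n')(0), Function('y')(33))) = Add(Pow(Mul(2, 2), 2), Mul(Add(192, Mul(-16, 0)), 33)) = Add(Pow(4, 2), Mul(Add(192, 0), 33)) = Add(16, Mul(192, 33)) = Add(16, 6336) = 6352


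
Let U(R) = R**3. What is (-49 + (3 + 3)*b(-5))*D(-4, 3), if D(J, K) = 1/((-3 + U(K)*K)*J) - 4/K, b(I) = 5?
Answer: 2641/104 ≈ 25.394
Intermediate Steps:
D(J, K) = -4/K + 1/(J*(-3 + K**4)) (D(J, K) = 1/((-3 + K**3*K)*J) - 4/K = 1/((-3 + K**4)*J) - 4/K = 1/(J*(-3 + K**4)) - 4/K = -4/K + 1/(J*(-3 + K**4)))
(-49 + (3 + 3)*b(-5))*D(-4, 3) = (-49 + (3 + 3)*5)*((3 + 12*(-4) - 4*(-4)*3**4)/(-4*3*(-3 + 3**4))) = (-49 + 6*5)*(-1/4*1/3*(3 - 48 - 4*(-4)*81)/(-3 + 81)) = (-49 + 30)*(-1/4*1/3*(3 - 48 + 1296)/78) = -(-19)*1251/(4*3*78) = -19*(-139/104) = 2641/104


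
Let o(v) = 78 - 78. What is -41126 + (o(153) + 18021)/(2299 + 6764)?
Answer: -124235639/3021 ≈ -41124.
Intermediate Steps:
o(v) = 0
-41126 + (o(153) + 18021)/(2299 + 6764) = -41126 + (0 + 18021)/(2299 + 6764) = -41126 + 18021/9063 = -41126 + 18021*(1/9063) = -41126 + 6007/3021 = -124235639/3021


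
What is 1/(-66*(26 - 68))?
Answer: 1/2772 ≈ 0.00036075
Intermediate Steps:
1/(-66*(26 - 68)) = 1/(-66*(-42)) = 1/2772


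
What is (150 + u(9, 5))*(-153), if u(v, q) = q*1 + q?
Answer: -24480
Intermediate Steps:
u(v, q) = 2*q (u(v, q) = q + q = 2*q)
(150 + u(9, 5))*(-153) = (150 + 2*5)*(-153) = (150 + 10)*(-153) = 160*(-153) = -24480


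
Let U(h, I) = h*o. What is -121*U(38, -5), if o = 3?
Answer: -13794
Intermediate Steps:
U(h, I) = 3*h (U(h, I) = h*3 = 3*h)
-121*U(38, -5) = -363*38 = -121*114 = -13794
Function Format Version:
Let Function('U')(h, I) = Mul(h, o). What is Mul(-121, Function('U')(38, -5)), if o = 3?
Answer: -13794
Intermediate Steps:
Function('U')(h, I) = Mul(3, h) (Function('U')(h, I) = Mul(h, 3) = Mul(3, h))
Mul(-121, Function('U')(38, -5)) = Mul(-121, Mul(3, 38)) = Mul(-121, 114) = -13794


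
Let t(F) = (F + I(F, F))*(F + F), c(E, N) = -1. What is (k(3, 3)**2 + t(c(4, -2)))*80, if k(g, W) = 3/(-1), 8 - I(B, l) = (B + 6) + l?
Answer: 240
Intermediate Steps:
I(B, l) = 2 - B - l (I(B, l) = 8 - ((B + 6) + l) = 8 - ((6 + B) + l) = 8 - (6 + B + l) = 8 + (-6 - B - l) = 2 - B - l)
k(g, W) = -3 (k(g, W) = 3*(-1) = -3)
t(F) = 2*F*(2 - F) (t(F) = (F + (2 - F - F))*(F + F) = (F + (2 - 2*F))*(2*F) = (2 - F)*(2*F) = 2*F*(2 - F))
(k(3, 3)**2 + t(c(4, -2)))*80 = ((-3)**2 + 2*(-1)*(2 - 1*(-1)))*80 = (9 + 2*(-1)*(2 + 1))*80 = (9 + 2*(-1)*3)*80 = (9 - 6)*80 = 3*80 = 240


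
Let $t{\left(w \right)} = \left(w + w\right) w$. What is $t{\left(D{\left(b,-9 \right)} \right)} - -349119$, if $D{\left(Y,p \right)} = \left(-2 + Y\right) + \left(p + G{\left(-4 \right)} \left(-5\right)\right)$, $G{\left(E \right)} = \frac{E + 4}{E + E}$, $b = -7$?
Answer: $349767$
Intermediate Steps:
$G{\left(E \right)} = \frac{4 + E}{2 E}$
$D{\left(Y,p \right)} = -2 + Y + p$ ($D{\left(Y,p \right)} = \left(-2 + Y\right) + \left(p + \frac{4 - 4}{2 \left(-4\right)} \left(-5\right)\right) = \left(-2 + Y\right) + \left(p + \frac{1}{2} \left(- \frac{1}{4}\right) 0 \left(-5\right)\right) = \left(-2 + Y\right) + \left(p + 0 \left(-5\right)\right) = \left(-2 + Y\right) + \left(p + 0\right) = \left(-2 + Y\right) + p = -2 + Y + p$)
$t{\left(w \right)} = 2 w^{2}$ ($t{\left(w \right)} = 2 w w = 2 w^{2}$)
$t{\left(D{\left(b,-9 \right)} \right)} - -349119 = 2 \left(-2 - 7 - 9\right)^{2} - -349119 = 2 \left(-18\right)^{2} + 349119 = 2 \cdot 324 + 349119 = 648 + 349119 = 349767$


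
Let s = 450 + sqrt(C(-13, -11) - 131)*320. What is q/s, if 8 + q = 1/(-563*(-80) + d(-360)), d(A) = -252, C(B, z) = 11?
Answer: -97719/339045160 + 260584*I*sqrt(30)/635709675 ≈ -0.00028822 + 0.0022452*I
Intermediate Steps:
q = -358303/44788 (q = -8 + 1/(-563*(-80) - 252) = -8 + 1/(45040 - 252) = -8 + 1/44788 = -358303/44788 ≈ -8.0000)
s = 450 + 640*I*sqrt(30) (s = 450 + sqrt(11 - 131)*320 = 450 + sqrt(-120)*320 = 450 + (2*I*sqrt(30))*320 = 450 + 640*I*sqrt(30) ≈ 450.0 + 3505.4*I)
q/s = -358303/(44788*(450 + 640*I*sqrt(30)))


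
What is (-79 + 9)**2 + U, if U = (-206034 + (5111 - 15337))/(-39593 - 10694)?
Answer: 246622560/50287 ≈ 4904.3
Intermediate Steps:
U = 216260/50287 (U = (-206034 - 10226)/(-50287) = -216260*(-1/50287) = 216260/50287 ≈ 4.3005)
(-79 + 9)**2 + U = (-79 + 9)**2 + 216260/50287 = (-70)**2 + 216260/50287 = 4900 + 216260/50287 = 246622560/50287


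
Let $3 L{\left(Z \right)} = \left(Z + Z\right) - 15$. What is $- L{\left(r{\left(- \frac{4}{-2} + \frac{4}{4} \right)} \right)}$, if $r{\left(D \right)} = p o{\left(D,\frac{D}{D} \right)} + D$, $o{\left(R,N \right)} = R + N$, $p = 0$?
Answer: $3$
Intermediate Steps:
$o{\left(R,N \right)} = N + R$
$r{\left(D \right)} = D$ ($r{\left(D \right)} = 0 \left(\frac{D}{D} + D\right) + D = 0 \left(1 + D\right) + D = 0 + D = D$)
$L{\left(Z \right)} = -5 + \frac{2 Z}{3}$ ($L{\left(Z \right)} = \frac{\left(Z + Z\right) - 15}{3} = \frac{2 Z - 15}{3} = \frac{-15 + 2 Z}{3} = -5 + \frac{2 Z}{3}$)
$- L{\left(r{\left(- \frac{4}{-2} + \frac{4}{4} \right)} \right)} = - (-5 + \frac{2 \left(- \frac{4}{-2} + \frac{4}{4}\right)}{3}) = - (-5 + \frac{2 \left(\left(-4\right) \left(- \frac{1}{2}\right) + 4 \cdot \frac{1}{4}\right)}{3}) = - (-5 + \frac{2 \left(2 + 1\right)}{3}) = - (-5 + \frac{2}{3} \cdot 3) = - (-5 + 2) = \left(-1\right) \left(-3\right) = 3$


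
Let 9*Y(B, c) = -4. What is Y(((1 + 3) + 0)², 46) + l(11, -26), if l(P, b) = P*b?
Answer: -2578/9 ≈ -286.44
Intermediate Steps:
Y(B, c) = -4/9 (Y(B, c) = (⅑)*(-4) = -4/9)
Y(((1 + 3) + 0)², 46) + l(11, -26) = -4/9 + 11*(-26) = -4/9 - 286 = -2578/9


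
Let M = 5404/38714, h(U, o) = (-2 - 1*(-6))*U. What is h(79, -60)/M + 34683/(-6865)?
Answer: 20949100457/9274615 ≈ 2258.8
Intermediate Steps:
h(U, o) = 4*U (h(U, o) = (-2 + 6)*U = 4*U)
M = 2702/19357 (M = 5404*(1/38714) = 2702/19357 ≈ 0.13959)
h(79, -60)/M + 34683/(-6865) = (4*79)/(2702/19357) + 34683/(-6865) = 316*(19357/2702) + 34683*(-1/6865) = 3058406/1351 - 34683/6865 = 20949100457/9274615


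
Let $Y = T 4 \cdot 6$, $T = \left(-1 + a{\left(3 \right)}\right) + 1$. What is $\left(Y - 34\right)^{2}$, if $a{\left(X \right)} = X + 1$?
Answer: $3844$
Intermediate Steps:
$a{\left(X \right)} = 1 + X$
$T = 4$ ($T = \left(-1 + \left(1 + 3\right)\right) + 1 = \left(-1 + 4\right) + 1 = 3 + 1 = 4$)
$Y = 96$ ($Y = 4 \cdot 4 \cdot 6 = 16 \cdot 6 = 96$)
$\left(Y - 34\right)^{2} = \left(96 - 34\right)^{2} = 62^{2} = 3844$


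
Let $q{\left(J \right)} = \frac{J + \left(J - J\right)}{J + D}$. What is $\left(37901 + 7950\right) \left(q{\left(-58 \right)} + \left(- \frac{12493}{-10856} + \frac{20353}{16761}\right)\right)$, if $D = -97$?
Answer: $\frac{3542327579388533}{28203399480} \approx 1.256 \cdot 10^{5}$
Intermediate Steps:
$q{\left(J \right)} = \frac{J}{-97 + J}$ ($q{\left(J \right)} = \frac{J + \left(J - J\right)}{J - 97} = \frac{J + 0}{-97 + J} = \frac{J}{-97 + J}$)
$\left(37901 + 7950\right) \left(q{\left(-58 \right)} + \left(- \frac{12493}{-10856} + \frac{20353}{16761}\right)\right) = \left(37901 + 7950\right) \left(- \frac{58}{-97 - 58} + \left(- \frac{12493}{-10856} + \frac{20353}{16761}\right)\right) = 45851 \left(- \frac{58}{-155} + \left(\left(-12493\right) \left(- \frac{1}{10856}\right) + 20353 \cdot \frac{1}{16761}\right)\right) = 45851 \left(\left(-58\right) \left(- \frac{1}{155}\right) + \left(\frac{12493}{10856} + \frac{20353}{16761}\right)\right) = 45851 \left(\frac{58}{155} + \frac{430347341}{181957416}\right) = 45851 \cdot \frac{77257367983}{28203399480} = \frac{3542327579388533}{28203399480}$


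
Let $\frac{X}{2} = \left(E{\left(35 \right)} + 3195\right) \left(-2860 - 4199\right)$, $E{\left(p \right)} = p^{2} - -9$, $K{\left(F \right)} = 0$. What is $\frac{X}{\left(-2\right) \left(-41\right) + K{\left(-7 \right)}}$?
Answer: $- \frac{31264311}{41} \approx -7.6254 \cdot 10^{5}$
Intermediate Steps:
$E{\left(p \right)} = 9 + p^{2}$ ($E{\left(p \right)} = p^{2} + 9 = 9 + p^{2}$)
$X = -62528622$ ($X = 2 \left(\left(9 + 35^{2}\right) + 3195\right) \left(-2860 - 4199\right) = 2 \left(\left(9 + 1225\right) + 3195\right) \left(-7059\right) = 2 \left(1234 + 3195\right) \left(-7059\right) = 2 \cdot 4429 \left(-7059\right) = 2 \left(-31264311\right) = -62528622$)
$\frac{X}{\left(-2\right) \left(-41\right) + K{\left(-7 \right)}} = - \frac{62528622}{\left(-2\right) \left(-41\right) + 0} = - \frac{62528622}{82 + 0} = - \frac{62528622}{82} = \left(-62528622\right) \frac{1}{82} = - \frac{31264311}{41}$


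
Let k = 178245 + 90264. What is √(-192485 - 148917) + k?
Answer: 268509 + I*√341402 ≈ 2.6851e+5 + 584.3*I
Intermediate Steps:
k = 268509
√(-192485 - 148917) + k = √(-192485 - 148917) + 268509 = √(-341402) + 268509 = I*√341402 + 268509 = 268509 + I*√341402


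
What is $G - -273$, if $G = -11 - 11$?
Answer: $251$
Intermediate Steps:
$G = -22$
$G - -273 = -22 - -273 = -22 + 273 = 251$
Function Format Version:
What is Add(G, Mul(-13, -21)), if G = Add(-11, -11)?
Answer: 251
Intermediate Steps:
G = -22
Add(G, Mul(-13, -21)) = Add(-22, Mul(-13, -21)) = Add(-22, 273) = 251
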